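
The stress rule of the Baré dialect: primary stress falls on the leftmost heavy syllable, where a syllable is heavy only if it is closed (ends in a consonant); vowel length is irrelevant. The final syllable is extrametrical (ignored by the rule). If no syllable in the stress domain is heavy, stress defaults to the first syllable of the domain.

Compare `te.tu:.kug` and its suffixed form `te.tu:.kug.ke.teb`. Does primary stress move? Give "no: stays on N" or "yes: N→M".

Base `te.tu:.kug` (3 syllables):
  The final syllable (3, kug) is extrametrical; the stress domain is syllables 1–2.
  Weights: 1 te L, 2 tu: L.
  No heavy syllable in the domain; default to the first syllable of the domain = syllable 1.
  → primary stress on syllable 1.
Suffixed `te.tu:.kug.ke.teb` (5 syllables):
  The final syllable (5, teb) is extrametrical; the stress domain is syllables 1–4.
  Weights: 1 te L, 2 tu: L, 3 kug H, 4 ke L.
  Heavy syllables in the domain: 3. The leftmost is syllable 3 (kug).
  → primary stress on syllable 3.

yes: 1→3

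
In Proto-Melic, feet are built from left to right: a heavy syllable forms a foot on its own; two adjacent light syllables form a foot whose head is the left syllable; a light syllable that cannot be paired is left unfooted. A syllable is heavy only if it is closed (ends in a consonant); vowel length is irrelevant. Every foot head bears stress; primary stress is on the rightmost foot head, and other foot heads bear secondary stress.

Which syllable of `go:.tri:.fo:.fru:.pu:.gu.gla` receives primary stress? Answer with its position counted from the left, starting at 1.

5

Weights: 1 go: L, 2 tri: L, 3 fo: L, 4 fru: L, 5 pu: L, 6 gu L, 7 gla L.
Parse left to right (heavy = foot alone; LL = one foot; stranded L unfooted): (ˈgo:.tri:) (ˈfo:.fru:) (ˈpu:.gu) gla.
Foot heads: 1, 3, 5.
Primary stress on the rightmost head = syllable 5.
Primary stress: syllable 5 → go:.tri:.fo:.fru:.ˈpu:.gu.gla.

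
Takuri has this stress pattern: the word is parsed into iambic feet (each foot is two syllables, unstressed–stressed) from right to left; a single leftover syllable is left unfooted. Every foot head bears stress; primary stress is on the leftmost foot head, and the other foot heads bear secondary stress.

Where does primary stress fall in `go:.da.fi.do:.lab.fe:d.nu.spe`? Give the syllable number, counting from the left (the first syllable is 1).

Parse right to left into iambic (σˈσ) feet: (go:.ˈda) (fi.ˈdo:) (lab.ˈfe:d) (nu.ˈspe).
Foot heads (stressed positions): 2, 4, 6, 8.
End Rule Leftmost: primary stress on the leftmost head = syllable 2.
Primary stress: syllable 2 → go:.ˈda.fi.do:.lab.fe:d.nu.spe.

2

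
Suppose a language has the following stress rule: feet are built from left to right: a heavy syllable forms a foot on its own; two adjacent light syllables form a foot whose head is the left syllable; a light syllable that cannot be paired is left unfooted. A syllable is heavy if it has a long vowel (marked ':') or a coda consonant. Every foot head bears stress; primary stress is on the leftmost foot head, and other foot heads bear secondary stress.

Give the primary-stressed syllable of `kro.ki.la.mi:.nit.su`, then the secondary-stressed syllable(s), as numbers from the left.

Weights: 1 kro L, 2 ki L, 3 la L, 4 mi: H, 5 nit H, 6 su L.
Parse left to right (heavy = foot alone; LL = one foot; stranded L unfooted): (ˈkro.ki) la (ˈmi:) (ˈnit) su.
Foot heads: 1, 4, 5.
Primary stress on the leftmost head = syllable 1.
Secondary stress on 4, 5: ˈkro.ki.la.ˌmi:.ˌnit.su.

primary 1, secondary 4, 5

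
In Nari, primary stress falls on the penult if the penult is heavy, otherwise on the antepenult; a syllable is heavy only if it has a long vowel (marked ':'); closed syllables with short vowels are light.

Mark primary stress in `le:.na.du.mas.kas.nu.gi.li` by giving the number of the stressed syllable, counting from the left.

6

Weights: 6 nu L, 7 gi L, 8 li L.
The penult (syllable 7, gi) is light, so stress falls on the antepenult (syllable 6, nu).
Primary stress: syllable 6 → le:.na.du.mas.kas.ˈnu.gi.li.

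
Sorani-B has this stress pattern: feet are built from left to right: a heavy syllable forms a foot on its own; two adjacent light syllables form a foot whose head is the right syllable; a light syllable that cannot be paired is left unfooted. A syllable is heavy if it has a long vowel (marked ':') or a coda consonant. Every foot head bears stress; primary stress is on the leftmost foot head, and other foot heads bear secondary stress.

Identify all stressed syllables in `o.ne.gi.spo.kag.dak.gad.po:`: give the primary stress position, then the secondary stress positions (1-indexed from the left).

Weights: 1 o L, 2 ne L, 3 gi L, 4 spo L, 5 kag H, 6 dak H, 7 gad H, 8 po: H.
Parse left to right (heavy = foot alone; LL = one foot; stranded L unfooted): (o.ˈne) (gi.ˈspo) (ˈkag) (ˈdak) (ˈgad) (ˈpo:).
Foot heads: 2, 4, 5, 6, 7, 8.
Primary stress on the leftmost head = syllable 2.
Secondary stress on 4, 5, 6, 7, 8: o.ˈne.gi.ˌspo.ˌkag.ˌdak.ˌgad.ˌpo:.

primary 2, secondary 4, 5, 6, 7, 8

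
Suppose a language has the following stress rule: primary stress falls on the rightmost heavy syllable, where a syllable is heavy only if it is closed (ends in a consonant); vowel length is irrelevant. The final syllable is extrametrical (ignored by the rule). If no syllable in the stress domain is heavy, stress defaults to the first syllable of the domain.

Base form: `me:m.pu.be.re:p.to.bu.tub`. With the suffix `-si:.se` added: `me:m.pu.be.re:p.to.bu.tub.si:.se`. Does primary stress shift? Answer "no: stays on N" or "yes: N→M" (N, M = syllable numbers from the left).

yes: 4→7

Base `me:m.pu.be.re:p.to.bu.tub` (7 syllables):
  The final syllable (7, tub) is extrametrical; the stress domain is syllables 1–6.
  Weights: 1 me:m H, 2 pu L, 3 be L, 4 re:p H, 5 to L, 6 bu L.
  Heavy syllables in the domain: 1, 4. The rightmost is syllable 4 (re:p).
  → primary stress on syllable 4.
Suffixed `me:m.pu.be.re:p.to.bu.tub.si:.se` (9 syllables):
  The final syllable (9, se) is extrametrical; the stress domain is syllables 1–8.
  Weights: 1 me:m H, 2 pu L, 3 be L, 4 re:p H, 5 to L, 6 bu L, 7 tub H, 8 si: L.
  Heavy syllables in the domain: 1, 4, 7. The rightmost is syllable 7 (tub).
  → primary stress on syllable 7.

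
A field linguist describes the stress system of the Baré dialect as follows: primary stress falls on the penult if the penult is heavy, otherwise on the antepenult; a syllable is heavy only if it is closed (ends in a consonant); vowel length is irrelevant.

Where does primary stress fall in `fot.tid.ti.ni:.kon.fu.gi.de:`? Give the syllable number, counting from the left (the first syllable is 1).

Weights: 6 fu L, 7 gi L, 8 de: L.
The penult (syllable 7, gi) is light, so stress falls on the antepenult (syllable 6, fu).
Primary stress: syllable 6 → fot.tid.ti.ni:.kon.ˈfu.gi.de:.

6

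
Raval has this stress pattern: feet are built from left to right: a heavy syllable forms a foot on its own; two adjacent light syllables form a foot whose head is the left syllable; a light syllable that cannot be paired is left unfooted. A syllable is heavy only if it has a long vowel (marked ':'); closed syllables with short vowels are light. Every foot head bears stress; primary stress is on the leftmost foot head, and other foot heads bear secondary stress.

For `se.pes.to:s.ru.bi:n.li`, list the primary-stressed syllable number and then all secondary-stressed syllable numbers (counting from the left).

primary 1, secondary 3, 5

Weights: 1 se L, 2 pes L, 3 to:s H, 4 ru L, 5 bi:n H, 6 li L.
Parse left to right (heavy = foot alone; LL = one foot; stranded L unfooted): (ˈse.pes) (ˈto:s) ru (ˈbi:n) li.
Foot heads: 1, 3, 5.
Primary stress on the leftmost head = syllable 1.
Secondary stress on 3, 5: ˈse.pes.ˌto:s.ru.ˌbi:n.li.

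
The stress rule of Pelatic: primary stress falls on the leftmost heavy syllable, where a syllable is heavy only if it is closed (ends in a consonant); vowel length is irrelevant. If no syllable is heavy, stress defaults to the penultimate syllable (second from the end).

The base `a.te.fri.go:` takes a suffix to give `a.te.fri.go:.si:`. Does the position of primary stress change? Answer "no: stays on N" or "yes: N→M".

Base `a.te.fri.go:` (4 syllables):
  Weights: 1 a L, 2 te L, 3 fri L, 4 go: L.
  No heavy syllable in the domain; default to the penultimate syllable (second from the end) = syllable 3.
  → primary stress on syllable 3.
Suffixed `a.te.fri.go:.si:` (5 syllables):
  Weights: 1 a L, 2 te L, 3 fri L, 4 go: L, 5 si: L.
  No heavy syllable in the domain; default to the penultimate syllable (second from the end) = syllable 4.
  → primary stress on syllable 4.

yes: 3→4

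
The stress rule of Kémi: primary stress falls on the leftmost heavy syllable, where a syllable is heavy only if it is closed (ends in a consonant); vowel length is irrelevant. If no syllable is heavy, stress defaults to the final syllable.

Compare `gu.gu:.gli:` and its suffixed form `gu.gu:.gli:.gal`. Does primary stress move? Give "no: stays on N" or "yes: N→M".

yes: 3→4

Base `gu.gu:.gli:` (3 syllables):
  Weights: 1 gu L, 2 gu: L, 3 gli: L.
  No heavy syllable in the domain; default to the final syllable = syllable 3.
  → primary stress on syllable 3.
Suffixed `gu.gu:.gli:.gal` (4 syllables):
  Weights: 1 gu L, 2 gu: L, 3 gli: L, 4 gal H.
  Heavy syllables in the domain: 4. The leftmost is syllable 4 (gal).
  → primary stress on syllable 4.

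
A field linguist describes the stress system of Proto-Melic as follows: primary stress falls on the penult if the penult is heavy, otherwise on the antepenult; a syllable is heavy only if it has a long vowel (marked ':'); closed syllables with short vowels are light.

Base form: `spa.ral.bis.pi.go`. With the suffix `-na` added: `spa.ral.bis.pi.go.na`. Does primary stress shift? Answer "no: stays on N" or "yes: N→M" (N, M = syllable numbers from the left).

Base `spa.ral.bis.pi.go` (5 syllables):
  Weights: 3 bis L, 4 pi L, 5 go L.
  The penult (syllable 4, pi) is light, so stress falls on the antepenult (syllable 3, bis).
  → primary stress on syllable 3.
Suffixed `spa.ral.bis.pi.go.na` (6 syllables):
  Weights: 4 pi L, 5 go L, 6 na L.
  The penult (syllable 5, go) is light, so stress falls on the antepenult (syllable 4, pi).
  → primary stress on syllable 4.

yes: 3→4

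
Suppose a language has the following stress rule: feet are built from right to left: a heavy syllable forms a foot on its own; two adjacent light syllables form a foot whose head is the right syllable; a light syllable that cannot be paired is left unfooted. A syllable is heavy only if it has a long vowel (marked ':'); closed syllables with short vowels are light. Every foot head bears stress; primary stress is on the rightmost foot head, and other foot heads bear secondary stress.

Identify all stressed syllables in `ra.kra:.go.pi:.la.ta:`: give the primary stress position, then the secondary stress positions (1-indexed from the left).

Weights: 1 ra L, 2 kra: H, 3 go L, 4 pi: H, 5 la L, 6 ta: H.
Parse right to left (heavy = foot alone; LL = one foot; stranded L unfooted): ra (ˈkra:) go (ˈpi:) la (ˈta:).
Foot heads: 2, 4, 6.
Primary stress on the rightmost head = syllable 6.
Secondary stress on 2, 4: ra.ˌkra:.go.ˌpi:.la.ˈta:.

primary 6, secondary 2, 4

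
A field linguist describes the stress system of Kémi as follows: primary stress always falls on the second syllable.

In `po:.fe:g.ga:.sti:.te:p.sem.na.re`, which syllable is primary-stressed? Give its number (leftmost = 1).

2

The word has 8 syllables; the second syllable is syllable 2 (fe:g).
Primary stress: syllable 2 → po:.ˈfe:g.ga:.sti:.te:p.sem.na.re.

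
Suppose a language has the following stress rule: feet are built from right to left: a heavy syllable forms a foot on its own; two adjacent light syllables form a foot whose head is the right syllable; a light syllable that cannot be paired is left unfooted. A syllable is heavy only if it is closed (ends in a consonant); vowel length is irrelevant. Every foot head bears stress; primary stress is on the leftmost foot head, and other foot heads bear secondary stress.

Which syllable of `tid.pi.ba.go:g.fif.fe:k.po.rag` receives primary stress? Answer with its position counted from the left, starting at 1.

Weights: 1 tid H, 2 pi L, 3 ba L, 4 go:g H, 5 fif H, 6 fe:k H, 7 po L, 8 rag H.
Parse right to left (heavy = foot alone; LL = one foot; stranded L unfooted): (ˈtid) (pi.ˈba) (ˈgo:g) (ˈfif) (ˈfe:k) po (ˈrag).
Foot heads: 1, 3, 4, 5, 6, 8.
Primary stress on the leftmost head = syllable 1.
Primary stress: syllable 1 → ˈtid.pi.ba.go:g.fif.fe:k.po.rag.

1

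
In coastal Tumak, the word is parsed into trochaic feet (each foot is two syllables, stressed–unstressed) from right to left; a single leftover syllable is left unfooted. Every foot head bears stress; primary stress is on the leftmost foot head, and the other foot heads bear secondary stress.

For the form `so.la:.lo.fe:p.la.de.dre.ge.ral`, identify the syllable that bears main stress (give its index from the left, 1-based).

2

Parse right to left into trochaic (ˈσσ) feet: so (ˈla:.lo) (ˈfe:p.la) (ˈde.dre) (ˈge.ral). Syllable 1 is left unfooted.
Foot heads (stressed positions): 2, 4, 6, 8.
End Rule Leftmost: primary stress on the leftmost head = syllable 2.
Primary stress: syllable 2 → so.ˈla:.lo.fe:p.la.de.dre.ge.ral.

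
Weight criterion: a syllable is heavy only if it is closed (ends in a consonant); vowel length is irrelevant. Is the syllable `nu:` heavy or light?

`nu:`: long vowel, open (no coda). Open (no coda) → light.

light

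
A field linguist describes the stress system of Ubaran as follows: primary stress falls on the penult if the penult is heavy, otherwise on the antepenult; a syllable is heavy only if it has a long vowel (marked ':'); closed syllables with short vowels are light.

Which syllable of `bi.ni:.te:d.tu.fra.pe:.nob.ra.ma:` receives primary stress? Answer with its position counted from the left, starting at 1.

Weights: 7 nob L, 8 ra L, 9 ma: H.
The penult (syllable 8, ra) is light, so stress falls on the antepenult (syllable 7, nob).
Primary stress: syllable 7 → bi.ni:.te:d.tu.fra.pe:.ˈnob.ra.ma:.

7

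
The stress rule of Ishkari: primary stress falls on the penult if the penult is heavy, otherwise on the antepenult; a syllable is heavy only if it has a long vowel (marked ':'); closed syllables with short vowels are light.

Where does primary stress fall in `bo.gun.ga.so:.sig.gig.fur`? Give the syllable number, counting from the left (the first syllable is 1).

Weights: 5 sig L, 6 gig L, 7 fur L.
The penult (syllable 6, gig) is light, so stress falls on the antepenult (syllable 5, sig).
Primary stress: syllable 5 → bo.gun.ga.so:.ˈsig.gig.fur.

5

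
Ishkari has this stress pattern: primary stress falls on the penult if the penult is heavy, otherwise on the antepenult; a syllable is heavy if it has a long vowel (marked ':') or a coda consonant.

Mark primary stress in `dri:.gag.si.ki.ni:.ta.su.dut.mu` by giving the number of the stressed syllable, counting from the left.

Weights: 7 su L, 8 dut H, 9 mu L.
The penult (syllable 8, dut) is heavy, so it takes stress.
Primary stress: syllable 8 → dri:.gag.si.ki.ni:.ta.su.ˈdut.mu.

8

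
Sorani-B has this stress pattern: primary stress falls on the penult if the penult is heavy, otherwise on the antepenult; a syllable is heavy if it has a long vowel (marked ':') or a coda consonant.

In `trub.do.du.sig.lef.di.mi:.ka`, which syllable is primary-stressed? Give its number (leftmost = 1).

Weights: 6 di L, 7 mi: H, 8 ka L.
The penult (syllable 7, mi:) is heavy, so it takes stress.
Primary stress: syllable 7 → trub.do.du.sig.lef.di.ˈmi:.ka.

7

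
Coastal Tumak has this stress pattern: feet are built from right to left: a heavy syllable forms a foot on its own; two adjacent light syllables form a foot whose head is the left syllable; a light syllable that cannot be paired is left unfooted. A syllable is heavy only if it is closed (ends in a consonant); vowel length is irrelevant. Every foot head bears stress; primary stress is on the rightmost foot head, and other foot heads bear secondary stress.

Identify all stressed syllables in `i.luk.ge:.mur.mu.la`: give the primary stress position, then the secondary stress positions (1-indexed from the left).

primary 5, secondary 2, 4

Weights: 1 i L, 2 luk H, 3 ge: L, 4 mur H, 5 mu L, 6 la L.
Parse right to left (heavy = foot alone; LL = one foot; stranded L unfooted): i (ˈluk) ge: (ˈmur) (ˈmu.la).
Foot heads: 2, 4, 5.
Primary stress on the rightmost head = syllable 5.
Secondary stress on 2, 4: i.ˌluk.ge:.ˌmur.ˈmu.la.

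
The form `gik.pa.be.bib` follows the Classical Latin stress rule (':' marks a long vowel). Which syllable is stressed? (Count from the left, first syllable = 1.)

2

Classical Latin: stress the penult if heavy (long vowel or closed), else the antepenult.
Weights: 2 pa L, 3 be L, 4 bib H.
The penult (syllable 3, be) is light, so stress falls on the antepenult (syllable 2, pa).
Stress on syllable 2: gik.ˈpa.be.bib.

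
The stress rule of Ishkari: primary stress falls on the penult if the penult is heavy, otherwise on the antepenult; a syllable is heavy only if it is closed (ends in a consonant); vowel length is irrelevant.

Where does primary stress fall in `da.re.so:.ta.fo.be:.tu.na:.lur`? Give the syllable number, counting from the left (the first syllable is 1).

7

Weights: 7 tu L, 8 na: L, 9 lur H.
The penult (syllable 8, na:) is light, so stress falls on the antepenult (syllable 7, tu).
Primary stress: syllable 7 → da.re.so:.ta.fo.be:.ˈtu.na:.lur.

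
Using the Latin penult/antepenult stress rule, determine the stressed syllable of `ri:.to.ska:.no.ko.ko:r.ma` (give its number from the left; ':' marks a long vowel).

Classical Latin: stress the penult if heavy (long vowel or closed), else the antepenult.
Weights: 5 ko L, 6 ko:r H, 7 ma L.
The penult (syllable 6, ko:r) is heavy, so it takes stress.
Stress on syllable 6: ri:.to.ska:.no.ko.ˈko:r.ma.

6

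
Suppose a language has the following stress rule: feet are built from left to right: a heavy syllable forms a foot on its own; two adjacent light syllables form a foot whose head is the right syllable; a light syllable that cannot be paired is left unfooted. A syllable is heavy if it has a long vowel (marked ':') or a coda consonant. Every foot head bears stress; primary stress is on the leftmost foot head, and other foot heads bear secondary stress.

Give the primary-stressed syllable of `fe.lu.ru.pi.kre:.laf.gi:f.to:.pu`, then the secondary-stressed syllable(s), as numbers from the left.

Weights: 1 fe L, 2 lu L, 3 ru L, 4 pi L, 5 kre: H, 6 laf H, 7 gi:f H, 8 to: H, 9 pu L.
Parse left to right (heavy = foot alone; LL = one foot; stranded L unfooted): (fe.ˈlu) (ru.ˈpi) (ˈkre:) (ˈlaf) (ˈgi:f) (ˈto:) pu.
Foot heads: 2, 4, 5, 6, 7, 8.
Primary stress on the leftmost head = syllable 2.
Secondary stress on 4, 5, 6, 7, 8: fe.ˈlu.ru.ˌpi.ˌkre:.ˌlaf.ˌgi:f.ˌto:.pu.

primary 2, secondary 4, 5, 6, 7, 8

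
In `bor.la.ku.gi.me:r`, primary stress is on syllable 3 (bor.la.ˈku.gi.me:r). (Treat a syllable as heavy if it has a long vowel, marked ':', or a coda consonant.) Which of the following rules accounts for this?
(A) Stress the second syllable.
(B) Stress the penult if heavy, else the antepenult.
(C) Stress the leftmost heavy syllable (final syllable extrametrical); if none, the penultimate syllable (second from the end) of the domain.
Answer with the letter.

B

Rule A → syllable 2 (observed: 3).
Rule B → syllable 3 ✓.
Rule C → syllable 1 (observed: 3).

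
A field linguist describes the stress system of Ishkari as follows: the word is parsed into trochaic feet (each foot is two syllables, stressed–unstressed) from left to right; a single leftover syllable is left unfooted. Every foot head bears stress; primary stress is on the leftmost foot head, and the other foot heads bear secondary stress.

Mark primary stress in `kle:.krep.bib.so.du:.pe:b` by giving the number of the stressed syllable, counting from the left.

1

Parse left to right into trochaic (ˈσσ) feet: (ˈkle:.krep) (ˈbib.so) (ˈdu:.pe:b).
Foot heads (stressed positions): 1, 3, 5.
End Rule Leftmost: primary stress on the leftmost head = syllable 1.
Primary stress: syllable 1 → ˈkle:.krep.bib.so.du:.pe:b.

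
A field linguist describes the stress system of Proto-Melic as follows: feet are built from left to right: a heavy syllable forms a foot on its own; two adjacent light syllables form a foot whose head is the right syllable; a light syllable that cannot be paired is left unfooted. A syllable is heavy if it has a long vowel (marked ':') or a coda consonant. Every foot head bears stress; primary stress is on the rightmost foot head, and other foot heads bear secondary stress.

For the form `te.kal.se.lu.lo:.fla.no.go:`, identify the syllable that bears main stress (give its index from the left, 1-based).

8

Weights: 1 te L, 2 kal H, 3 se L, 4 lu L, 5 lo: H, 6 fla L, 7 no L, 8 go: H.
Parse left to right (heavy = foot alone; LL = one foot; stranded L unfooted): te (ˈkal) (se.ˈlu) (ˈlo:) (fla.ˈno) (ˈgo:).
Foot heads: 2, 4, 5, 7, 8.
Primary stress on the rightmost head = syllable 8.
Primary stress: syllable 8 → te.kal.se.lu.lo:.fla.no.ˈgo:.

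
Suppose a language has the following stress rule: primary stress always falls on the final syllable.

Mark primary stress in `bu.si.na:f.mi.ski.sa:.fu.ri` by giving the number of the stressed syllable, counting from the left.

The word has 8 syllables; the final syllable is syllable 8 (ri).
Primary stress: syllable 8 → bu.si.na:f.mi.ski.sa:.fu.ˈri.

8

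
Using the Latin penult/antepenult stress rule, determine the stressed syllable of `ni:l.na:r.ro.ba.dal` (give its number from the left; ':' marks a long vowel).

3

Classical Latin: stress the penult if heavy (long vowel or closed), else the antepenult.
Weights: 3 ro L, 4 ba L, 5 dal H.
The penult (syllable 4, ba) is light, so stress falls on the antepenult (syllable 3, ro).
Stress on syllable 3: ni:l.na:r.ˈro.ba.dal.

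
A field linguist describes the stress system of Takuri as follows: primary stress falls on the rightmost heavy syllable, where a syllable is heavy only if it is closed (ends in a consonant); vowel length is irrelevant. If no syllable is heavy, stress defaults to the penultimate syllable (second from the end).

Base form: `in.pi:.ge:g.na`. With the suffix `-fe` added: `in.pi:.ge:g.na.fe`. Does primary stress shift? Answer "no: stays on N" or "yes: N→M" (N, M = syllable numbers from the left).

Base `in.pi:.ge:g.na` (4 syllables):
  Weights: 1 in H, 2 pi: L, 3 ge:g H, 4 na L.
  Heavy syllables in the domain: 1, 3. The rightmost is syllable 3 (ge:g).
  → primary stress on syllable 3.
Suffixed `in.pi:.ge:g.na.fe` (5 syllables):
  Weights: 1 in H, 2 pi: L, 3 ge:g H, 4 na L, 5 fe L.
  Heavy syllables in the domain: 1, 3. The rightmost is syllable 3 (ge:g).
  → primary stress on syllable 3.

no: stays on 3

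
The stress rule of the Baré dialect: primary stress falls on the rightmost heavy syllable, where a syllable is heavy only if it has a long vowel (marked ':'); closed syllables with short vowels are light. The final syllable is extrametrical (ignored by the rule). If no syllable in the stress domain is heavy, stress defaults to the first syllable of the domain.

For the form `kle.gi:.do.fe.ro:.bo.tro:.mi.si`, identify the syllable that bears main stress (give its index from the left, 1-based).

7

The final syllable (9, si) is extrametrical; the stress domain is syllables 1–8.
Weights: 1 kle L, 2 gi: H, 3 do L, 4 fe L, 5 ro: H, 6 bo L, 7 tro: H, 8 mi L.
Heavy syllables in the domain: 2, 5, 7. The rightmost is syllable 7 (tro:).
Primary stress: syllable 7 → kle.gi:.do.fe.ro:.bo.ˈtro:.mi.si.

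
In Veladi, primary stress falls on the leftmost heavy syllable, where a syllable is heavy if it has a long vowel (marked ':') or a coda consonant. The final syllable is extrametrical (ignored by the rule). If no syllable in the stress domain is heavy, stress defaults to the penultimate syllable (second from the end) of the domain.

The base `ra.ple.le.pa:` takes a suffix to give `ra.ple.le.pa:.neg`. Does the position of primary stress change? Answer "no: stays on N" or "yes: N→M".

yes: 2→4

Base `ra.ple.le.pa:` (4 syllables):
  The final syllable (4, pa:) is extrametrical; the stress domain is syllables 1–3.
  Weights: 1 ra L, 2 ple L, 3 le L.
  No heavy syllable in the domain; default to the penultimate syllable (second from the end) of the domain = syllable 2.
  → primary stress on syllable 2.
Suffixed `ra.ple.le.pa:.neg` (5 syllables):
  The final syllable (5, neg) is extrametrical; the stress domain is syllables 1–4.
  Weights: 1 ra L, 2 ple L, 3 le L, 4 pa: H.
  Heavy syllables in the domain: 4. The leftmost is syllable 4 (pa:).
  → primary stress on syllable 4.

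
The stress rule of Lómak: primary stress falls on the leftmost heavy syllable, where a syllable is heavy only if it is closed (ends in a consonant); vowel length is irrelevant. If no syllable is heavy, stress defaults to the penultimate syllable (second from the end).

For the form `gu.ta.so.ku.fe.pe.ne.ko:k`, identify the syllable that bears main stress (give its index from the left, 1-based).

8

Weights: 1 gu L, 2 ta L, 3 so L, 4 ku L, 5 fe L, 6 pe L, 7 ne L, 8 ko:k H.
Heavy syllables in the domain: 8. The leftmost is syllable 8 (ko:k).
Primary stress: syllable 8 → gu.ta.so.ku.fe.pe.ne.ˈko:k.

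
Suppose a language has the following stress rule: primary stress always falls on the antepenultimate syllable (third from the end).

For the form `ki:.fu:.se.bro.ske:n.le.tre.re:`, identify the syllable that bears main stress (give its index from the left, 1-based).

6

The word has 8 syllables; the antepenultimate syllable (third from the end) is syllable 6 (le).
Primary stress: syllable 6 → ki:.fu:.se.bro.ske:n.ˈle.tre.re:.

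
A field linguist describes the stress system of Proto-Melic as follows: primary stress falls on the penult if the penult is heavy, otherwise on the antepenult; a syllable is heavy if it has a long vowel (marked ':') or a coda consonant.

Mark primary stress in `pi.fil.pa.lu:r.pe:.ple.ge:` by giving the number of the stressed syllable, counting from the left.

Weights: 5 pe: H, 6 ple L, 7 ge: H.
The penult (syllable 6, ple) is light, so stress falls on the antepenult (syllable 5, pe:).
Primary stress: syllable 5 → pi.fil.pa.lu:r.ˈpe:.ple.ge:.

5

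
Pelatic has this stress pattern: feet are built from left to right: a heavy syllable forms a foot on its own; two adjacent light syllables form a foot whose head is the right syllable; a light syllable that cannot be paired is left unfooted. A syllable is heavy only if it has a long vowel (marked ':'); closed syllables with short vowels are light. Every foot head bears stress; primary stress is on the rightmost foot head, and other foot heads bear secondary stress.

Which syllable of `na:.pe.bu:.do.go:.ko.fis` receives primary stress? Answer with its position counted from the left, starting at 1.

Weights: 1 na: H, 2 pe L, 3 bu: H, 4 do L, 5 go: H, 6 ko L, 7 fis L.
Parse left to right (heavy = foot alone; LL = one foot; stranded L unfooted): (ˈna:) pe (ˈbu:) do (ˈgo:) (ko.ˈfis).
Foot heads: 1, 3, 5, 7.
Primary stress on the rightmost head = syllable 7.
Primary stress: syllable 7 → na:.pe.bu:.do.go:.ko.ˈfis.

7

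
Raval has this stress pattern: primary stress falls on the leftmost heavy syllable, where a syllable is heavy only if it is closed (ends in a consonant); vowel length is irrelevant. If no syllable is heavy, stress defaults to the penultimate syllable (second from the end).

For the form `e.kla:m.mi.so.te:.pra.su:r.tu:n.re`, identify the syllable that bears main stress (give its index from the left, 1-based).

2

Weights: 1 e L, 2 kla:m H, 3 mi L, 4 so L, 5 te: L, 6 pra L, 7 su:r H, 8 tu:n H, 9 re L.
Heavy syllables in the domain: 2, 7, 8. The leftmost is syllable 2 (kla:m).
Primary stress: syllable 2 → e.ˈkla:m.mi.so.te:.pra.su:r.tu:n.re.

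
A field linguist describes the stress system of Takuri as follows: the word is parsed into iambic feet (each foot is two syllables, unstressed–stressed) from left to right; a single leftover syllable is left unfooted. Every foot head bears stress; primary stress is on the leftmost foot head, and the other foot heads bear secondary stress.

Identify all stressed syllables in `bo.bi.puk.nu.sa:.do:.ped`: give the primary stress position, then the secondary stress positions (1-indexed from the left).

primary 2, secondary 4, 6

Parse left to right into iambic (σˈσ) feet: (bo.ˈbi) (puk.ˈnu) (sa:.ˈdo:) ped. Syllable 7 is left unfooted.
Foot heads (stressed positions): 2, 4, 6.
End Rule Leftmost: primary stress on the leftmost head = syllable 2.
Secondary stress on 4, 6: bo.ˈbi.puk.ˌnu.sa:.ˌdo:.ped.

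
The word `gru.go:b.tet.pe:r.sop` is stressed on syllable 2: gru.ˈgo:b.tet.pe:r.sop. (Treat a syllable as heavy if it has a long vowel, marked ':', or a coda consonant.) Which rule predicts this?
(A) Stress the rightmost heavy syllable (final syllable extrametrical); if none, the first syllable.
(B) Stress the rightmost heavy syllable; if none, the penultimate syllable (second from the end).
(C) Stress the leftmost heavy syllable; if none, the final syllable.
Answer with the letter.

Rule A → syllable 4 (observed: 2).
Rule B → syllable 5 (observed: 2).
Rule C → syllable 2 ✓.

C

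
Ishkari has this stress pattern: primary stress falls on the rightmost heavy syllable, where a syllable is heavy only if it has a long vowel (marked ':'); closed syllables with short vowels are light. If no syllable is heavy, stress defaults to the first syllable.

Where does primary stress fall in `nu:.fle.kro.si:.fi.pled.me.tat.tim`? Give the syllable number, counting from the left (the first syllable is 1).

Weights: 1 nu: H, 2 fle L, 3 kro L, 4 si: H, 5 fi L, 6 pled L, 7 me L, 8 tat L, 9 tim L.
Heavy syllables in the domain: 1, 4. The rightmost is syllable 4 (si:).
Primary stress: syllable 4 → nu:.fle.kro.ˈsi:.fi.pled.me.tat.tim.

4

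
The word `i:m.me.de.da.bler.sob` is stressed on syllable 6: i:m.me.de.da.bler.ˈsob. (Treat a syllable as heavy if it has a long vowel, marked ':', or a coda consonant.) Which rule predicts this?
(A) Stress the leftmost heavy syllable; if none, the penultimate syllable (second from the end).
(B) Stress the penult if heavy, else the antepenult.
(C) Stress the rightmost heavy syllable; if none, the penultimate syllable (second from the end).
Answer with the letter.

C

Rule A → syllable 1 (observed: 6).
Rule B → syllable 5 (observed: 6).
Rule C → syllable 6 ✓.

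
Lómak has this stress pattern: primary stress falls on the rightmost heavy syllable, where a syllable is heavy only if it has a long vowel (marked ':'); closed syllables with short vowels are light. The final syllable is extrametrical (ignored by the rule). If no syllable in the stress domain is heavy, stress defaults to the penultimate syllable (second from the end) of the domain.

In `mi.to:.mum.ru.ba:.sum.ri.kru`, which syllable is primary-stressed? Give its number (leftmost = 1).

5

The final syllable (8, kru) is extrametrical; the stress domain is syllables 1–7.
Weights: 1 mi L, 2 to: H, 3 mum L, 4 ru L, 5 ba: H, 6 sum L, 7 ri L.
Heavy syllables in the domain: 2, 5. The rightmost is syllable 5 (ba:).
Primary stress: syllable 5 → mi.to:.mum.ru.ˈba:.sum.ri.kru.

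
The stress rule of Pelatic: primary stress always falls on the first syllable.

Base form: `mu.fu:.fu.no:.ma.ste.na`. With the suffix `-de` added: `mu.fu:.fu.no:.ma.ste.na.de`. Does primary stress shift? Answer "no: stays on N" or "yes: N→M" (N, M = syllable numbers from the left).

Base `mu.fu:.fu.no:.ma.ste.na` (7 syllables):
  The word has 7 syllables; the first syllable is syllable 1 (mu).
  → primary stress on syllable 1.
Suffixed `mu.fu:.fu.no:.ma.ste.na.de` (8 syllables):
  The word has 8 syllables; the first syllable is syllable 1 (mu).
  → primary stress on syllable 1.

no: stays on 1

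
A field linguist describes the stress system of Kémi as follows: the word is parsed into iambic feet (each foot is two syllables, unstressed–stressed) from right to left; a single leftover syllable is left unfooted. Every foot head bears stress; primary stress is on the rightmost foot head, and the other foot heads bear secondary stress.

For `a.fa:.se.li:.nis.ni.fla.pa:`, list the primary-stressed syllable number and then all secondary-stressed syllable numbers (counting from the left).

Parse right to left into iambic (σˈσ) feet: (a.ˈfa:) (se.ˈli:) (nis.ˈni) (fla.ˈpa:).
Foot heads (stressed positions): 2, 4, 6, 8.
End Rule Rightmost: primary stress on the rightmost head = syllable 8.
Secondary stress on 2, 4, 6: a.ˌfa:.se.ˌli:.nis.ˌni.fla.ˈpa:.

primary 8, secondary 2, 4, 6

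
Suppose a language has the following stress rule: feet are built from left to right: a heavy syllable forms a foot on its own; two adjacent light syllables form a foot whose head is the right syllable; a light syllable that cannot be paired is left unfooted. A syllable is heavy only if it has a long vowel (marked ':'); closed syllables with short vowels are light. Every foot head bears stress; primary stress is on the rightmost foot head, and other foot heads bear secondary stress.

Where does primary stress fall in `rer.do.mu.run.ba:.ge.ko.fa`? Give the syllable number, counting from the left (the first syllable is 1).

7

Weights: 1 rer L, 2 do L, 3 mu L, 4 run L, 5 ba: H, 6 ge L, 7 ko L, 8 fa L.
Parse left to right (heavy = foot alone; LL = one foot; stranded L unfooted): (rer.ˈdo) (mu.ˈrun) (ˈba:) (ge.ˈko) fa.
Foot heads: 2, 4, 5, 7.
Primary stress on the rightmost head = syllable 7.
Primary stress: syllable 7 → rer.do.mu.run.ba:.ge.ˈko.fa.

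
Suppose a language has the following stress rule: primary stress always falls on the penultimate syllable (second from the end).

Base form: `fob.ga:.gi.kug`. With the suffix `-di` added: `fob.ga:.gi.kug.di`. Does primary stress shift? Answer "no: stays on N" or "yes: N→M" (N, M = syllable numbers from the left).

yes: 3→4

Base `fob.ga:.gi.kug` (4 syllables):
  The word has 4 syllables; the penultimate syllable (second from the end) is syllable 3 (gi).
  → primary stress on syllable 3.
Suffixed `fob.ga:.gi.kug.di` (5 syllables):
  The word has 5 syllables; the penultimate syllable (second from the end) is syllable 4 (kug).
  → primary stress on syllable 4.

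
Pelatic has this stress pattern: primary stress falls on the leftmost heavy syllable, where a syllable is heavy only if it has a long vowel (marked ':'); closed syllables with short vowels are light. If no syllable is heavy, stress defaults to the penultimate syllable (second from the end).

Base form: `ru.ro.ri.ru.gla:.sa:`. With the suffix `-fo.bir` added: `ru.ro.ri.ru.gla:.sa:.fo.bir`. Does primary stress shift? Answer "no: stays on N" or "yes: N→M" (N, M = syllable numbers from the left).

Base `ru.ro.ri.ru.gla:.sa:` (6 syllables):
  Weights: 1 ru L, 2 ro L, 3 ri L, 4 ru L, 5 gla: H, 6 sa: H.
  Heavy syllables in the domain: 5, 6. The leftmost is syllable 5 (gla:).
  → primary stress on syllable 5.
Suffixed `ru.ro.ri.ru.gla:.sa:.fo.bir` (8 syllables):
  Weights: 1 ru L, 2 ro L, 3 ri L, 4 ru L, 5 gla: H, 6 sa: H, 7 fo L, 8 bir L.
  Heavy syllables in the domain: 5, 6. The leftmost is syllable 5 (gla:).
  → primary stress on syllable 5.

no: stays on 5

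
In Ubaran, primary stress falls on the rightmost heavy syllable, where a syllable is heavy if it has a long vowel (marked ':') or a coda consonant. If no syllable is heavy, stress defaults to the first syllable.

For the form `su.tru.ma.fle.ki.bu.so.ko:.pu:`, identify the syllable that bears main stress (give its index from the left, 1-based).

9

Weights: 1 su L, 2 tru L, 3 ma L, 4 fle L, 5 ki L, 6 bu L, 7 so L, 8 ko: H, 9 pu: H.
Heavy syllables in the domain: 8, 9. The rightmost is syllable 9 (pu:).
Primary stress: syllable 9 → su.tru.ma.fle.ki.bu.so.ko:.ˈpu:.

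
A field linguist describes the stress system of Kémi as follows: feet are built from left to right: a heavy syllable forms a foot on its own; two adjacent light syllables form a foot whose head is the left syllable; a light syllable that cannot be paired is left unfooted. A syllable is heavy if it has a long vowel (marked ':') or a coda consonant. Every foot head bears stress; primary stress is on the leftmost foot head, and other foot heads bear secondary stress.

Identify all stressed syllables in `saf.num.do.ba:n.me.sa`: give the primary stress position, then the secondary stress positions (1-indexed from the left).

Weights: 1 saf H, 2 num H, 3 do L, 4 ba:n H, 5 me L, 6 sa L.
Parse left to right (heavy = foot alone; LL = one foot; stranded L unfooted): (ˈsaf) (ˈnum) do (ˈba:n) (ˈme.sa).
Foot heads: 1, 2, 4, 5.
Primary stress on the leftmost head = syllable 1.
Secondary stress on 2, 4, 5: ˈsaf.ˌnum.do.ˌba:n.ˌme.sa.

primary 1, secondary 2, 4, 5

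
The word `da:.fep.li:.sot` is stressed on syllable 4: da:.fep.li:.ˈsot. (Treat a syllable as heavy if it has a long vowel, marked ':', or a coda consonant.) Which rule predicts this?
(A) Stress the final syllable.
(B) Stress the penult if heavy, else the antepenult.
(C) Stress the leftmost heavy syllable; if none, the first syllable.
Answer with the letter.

A

Rule A → syllable 4 ✓.
Rule B → syllable 3 (observed: 4).
Rule C → syllable 1 (observed: 4).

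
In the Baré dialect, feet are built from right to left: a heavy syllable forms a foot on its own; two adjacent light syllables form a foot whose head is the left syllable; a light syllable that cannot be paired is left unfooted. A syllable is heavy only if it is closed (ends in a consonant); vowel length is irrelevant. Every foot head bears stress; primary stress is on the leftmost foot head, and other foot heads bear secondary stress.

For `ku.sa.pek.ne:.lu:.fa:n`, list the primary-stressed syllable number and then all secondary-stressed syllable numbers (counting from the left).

Weights: 1 ku L, 2 sa L, 3 pek H, 4 ne: L, 5 lu: L, 6 fa:n H.
Parse right to left (heavy = foot alone; LL = one foot; stranded L unfooted): (ˈku.sa) (ˈpek) (ˈne:.lu:) (ˈfa:n).
Foot heads: 1, 3, 4, 6.
Primary stress on the leftmost head = syllable 1.
Secondary stress on 3, 4, 6: ˈku.sa.ˌpek.ˌne:.lu:.ˌfa:n.

primary 1, secondary 3, 4, 6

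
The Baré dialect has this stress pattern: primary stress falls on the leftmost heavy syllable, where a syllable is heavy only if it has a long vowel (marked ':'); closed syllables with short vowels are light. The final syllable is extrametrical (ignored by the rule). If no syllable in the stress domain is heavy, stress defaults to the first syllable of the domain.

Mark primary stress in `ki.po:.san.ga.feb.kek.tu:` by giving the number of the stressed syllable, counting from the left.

The final syllable (7, tu:) is extrametrical; the stress domain is syllables 1–6.
Weights: 1 ki L, 2 po: H, 3 san L, 4 ga L, 5 feb L, 6 kek L.
Heavy syllables in the domain: 2. The leftmost is syllable 2 (po:).
Primary stress: syllable 2 → ki.ˈpo:.san.ga.feb.kek.tu:.

2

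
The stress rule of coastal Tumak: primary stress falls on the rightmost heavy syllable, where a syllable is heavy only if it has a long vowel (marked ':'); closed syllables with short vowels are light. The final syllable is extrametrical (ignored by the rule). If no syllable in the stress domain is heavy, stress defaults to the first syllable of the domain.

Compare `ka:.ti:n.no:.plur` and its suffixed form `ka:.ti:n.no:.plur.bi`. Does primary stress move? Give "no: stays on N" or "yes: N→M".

no: stays on 3

Base `ka:.ti:n.no:.plur` (4 syllables):
  The final syllable (4, plur) is extrametrical; the stress domain is syllables 1–3.
  Weights: 1 ka: H, 2 ti:n H, 3 no: H.
  Heavy syllables in the domain: 1, 2, 3. The rightmost is syllable 3 (no:).
  → primary stress on syllable 3.
Suffixed `ka:.ti:n.no:.plur.bi` (5 syllables):
  The final syllable (5, bi) is extrametrical; the stress domain is syllables 1–4.
  Weights: 1 ka: H, 2 ti:n H, 3 no: H, 4 plur L.
  Heavy syllables in the domain: 1, 2, 3. The rightmost is syllable 3 (no:).
  → primary stress on syllable 3.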